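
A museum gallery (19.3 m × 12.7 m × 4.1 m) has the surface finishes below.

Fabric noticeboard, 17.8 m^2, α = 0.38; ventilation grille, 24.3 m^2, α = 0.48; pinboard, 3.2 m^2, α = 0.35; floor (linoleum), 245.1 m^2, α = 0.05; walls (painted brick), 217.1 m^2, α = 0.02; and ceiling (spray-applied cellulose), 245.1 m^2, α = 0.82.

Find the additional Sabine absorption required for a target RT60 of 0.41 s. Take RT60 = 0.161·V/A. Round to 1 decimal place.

Summing Sᵢαᵢ: 6.764 + 11.664 + 1.120 + 12.255 + 4.342 + 200.982 → A₁ = 237.127 sabins.
Target A₂ = 0.161·1004.951/0.41 = 394.627 sabins (V = 1004.951 m³).
Shortfall: 394.627 − 237.127 = 157.5 sabins.

157.5 sabins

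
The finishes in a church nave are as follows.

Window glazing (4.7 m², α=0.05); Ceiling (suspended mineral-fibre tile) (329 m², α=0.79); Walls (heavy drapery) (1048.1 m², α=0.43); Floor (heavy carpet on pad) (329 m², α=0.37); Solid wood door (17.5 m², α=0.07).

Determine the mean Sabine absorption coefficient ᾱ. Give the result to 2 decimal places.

Total surface area S = 1728.3 m².
Weighted sum Σ Sα = 833.783.
ᾱ = A/S = 0.48.

0.48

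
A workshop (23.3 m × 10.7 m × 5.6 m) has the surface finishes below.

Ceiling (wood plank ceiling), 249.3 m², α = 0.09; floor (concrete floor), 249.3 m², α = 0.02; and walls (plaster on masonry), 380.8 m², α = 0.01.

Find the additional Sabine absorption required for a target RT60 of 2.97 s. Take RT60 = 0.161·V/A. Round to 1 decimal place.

44.5 sabins

Equivalent absorption area: A₁ = 249.3×0.09 + 249.3×0.02 + 380.8×0.01 = 31.231 m².
V = 1396.136 m³. Required absorption A₂ = 0.161 × 1396.136 / 2.97 = 75.683 sabins.
ΔA = A₂ − A₁ = 75.683 − 31.231 = 44.5 sabins.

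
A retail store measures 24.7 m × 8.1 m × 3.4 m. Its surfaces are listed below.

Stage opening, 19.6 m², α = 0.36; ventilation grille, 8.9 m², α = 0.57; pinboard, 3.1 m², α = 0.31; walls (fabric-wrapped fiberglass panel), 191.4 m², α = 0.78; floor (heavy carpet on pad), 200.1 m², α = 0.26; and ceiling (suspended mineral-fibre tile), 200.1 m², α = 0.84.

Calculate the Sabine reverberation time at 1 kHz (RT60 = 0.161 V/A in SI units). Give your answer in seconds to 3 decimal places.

A = Σ Sᵢαᵢ = 19.6·0.36 + 8.9·0.57 + 3.1·0.31 + 191.4·0.78 + 200.1·0.26 + 200.1·0.84 = 382.492 sabins.
V = 24.7·8.1·3.4 = 680.238 m³.
Sabine: RT60 = 0.161 × 680.238 / 382.492 = 0.286 s.

0.286 seconds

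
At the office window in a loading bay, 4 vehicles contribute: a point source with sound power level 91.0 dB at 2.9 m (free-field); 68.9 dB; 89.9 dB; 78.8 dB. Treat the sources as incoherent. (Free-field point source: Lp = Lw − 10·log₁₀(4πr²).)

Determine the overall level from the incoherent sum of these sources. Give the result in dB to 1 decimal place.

Source at 2.9 m: Lp = 91.0 − 10·log₁₀(4π·2.9²) = 91.0 − 10·log₁₀(105.683) = 70.8 dB.
Σ 10^(Lᵢ/10) = 1.073e+09.
Combined level = 10 log₁₀(1.073e+09) = 90.3 dB.

90.3 dB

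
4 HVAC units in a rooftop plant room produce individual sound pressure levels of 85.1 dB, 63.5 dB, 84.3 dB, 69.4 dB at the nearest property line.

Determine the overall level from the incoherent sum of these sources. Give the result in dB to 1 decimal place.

Σ 10^(Lᵢ/10) = 6.037e+08.
Combined level = 10 log₁₀(6.037e+08) = 87.8 dB.

87.8 dB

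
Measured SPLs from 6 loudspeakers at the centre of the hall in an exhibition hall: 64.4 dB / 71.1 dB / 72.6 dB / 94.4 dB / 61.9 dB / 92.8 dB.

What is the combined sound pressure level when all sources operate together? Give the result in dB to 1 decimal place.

Σ 10^(Lᵢ/10) = 4.695e+09.
Back to dB: 10·log₁₀ Σ = 96.7 dB.

96.7 dB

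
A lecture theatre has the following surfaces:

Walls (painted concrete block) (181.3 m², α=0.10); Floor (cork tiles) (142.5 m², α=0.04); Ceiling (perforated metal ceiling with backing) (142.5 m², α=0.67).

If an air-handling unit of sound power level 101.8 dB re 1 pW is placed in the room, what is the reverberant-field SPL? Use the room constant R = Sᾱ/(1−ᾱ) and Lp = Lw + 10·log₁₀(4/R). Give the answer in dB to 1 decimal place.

Σ(Sᵢαᵢ) = 181.3×0.10 + 142.5×0.04 + 142.5×0.67 = 119.305; total area S = 466.3 m².
ᾱ = 119.305/466.3 = 0.2559; R = Sᾱ/(1−ᾱ) = 119.305/(1−0.2559) = 160.335 m².
Lp = 101.8 + 10·log₁₀(4/160.335) = 101.8 + (-16.03) = 85.8 dB.

85.8 dB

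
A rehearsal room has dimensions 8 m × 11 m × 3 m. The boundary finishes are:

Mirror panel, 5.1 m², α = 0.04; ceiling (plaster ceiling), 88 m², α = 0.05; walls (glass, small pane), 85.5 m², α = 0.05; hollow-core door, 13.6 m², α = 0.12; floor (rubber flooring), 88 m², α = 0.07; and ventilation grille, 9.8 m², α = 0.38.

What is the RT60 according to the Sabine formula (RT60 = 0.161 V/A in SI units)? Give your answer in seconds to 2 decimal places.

2.08 seconds

A = Σ Sᵢαᵢ = 5.1×0.04 + 88×0.05 + 85.5×0.05 + 13.6×0.12 + 88×0.07 + 9.8×0.38 = 20.395 sabins.
Room volume: 264 m³.
T = 0.161 V/A = 0.161·264/20.395 = 2.08 s.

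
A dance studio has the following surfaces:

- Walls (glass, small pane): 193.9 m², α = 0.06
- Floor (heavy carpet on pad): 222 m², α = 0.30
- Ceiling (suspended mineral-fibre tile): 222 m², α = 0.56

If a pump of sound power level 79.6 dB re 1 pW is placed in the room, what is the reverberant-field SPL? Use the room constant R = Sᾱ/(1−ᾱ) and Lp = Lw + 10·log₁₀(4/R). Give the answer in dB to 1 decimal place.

Σ(Sᵢαᵢ) = 193.9·0.06 + 222·0.30 + 222·0.56 = 202.554; total area S = 637.9 m².
ᾱ = 202.554/637.9 = 0.3175; R = Sᾱ/(1−ᾱ) = 202.554/(1−0.3175) = 296.782 m².
Lp = Lw + 10 log₁₀(4/R) = 79.6 -18.70 = 60.9 dB.

60.9 dB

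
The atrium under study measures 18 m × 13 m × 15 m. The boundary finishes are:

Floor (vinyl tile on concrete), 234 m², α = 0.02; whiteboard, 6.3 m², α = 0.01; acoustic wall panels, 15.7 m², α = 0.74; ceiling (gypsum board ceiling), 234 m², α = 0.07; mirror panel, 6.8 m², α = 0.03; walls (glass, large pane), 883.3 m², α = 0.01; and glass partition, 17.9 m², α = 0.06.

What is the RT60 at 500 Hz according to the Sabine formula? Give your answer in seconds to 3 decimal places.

Summing Sᵢαᵢ: 4.680 + 0.063 + 11.618 + 16.380 + 0.204 + 8.833 + 1.074 → A = 42.852 sabins.
V = 18·13·15 = 3510 m³.
RT60 = 0.161 · V / A = 0.161 × 3510 / 42.852 = 13.187 s.

13.187 s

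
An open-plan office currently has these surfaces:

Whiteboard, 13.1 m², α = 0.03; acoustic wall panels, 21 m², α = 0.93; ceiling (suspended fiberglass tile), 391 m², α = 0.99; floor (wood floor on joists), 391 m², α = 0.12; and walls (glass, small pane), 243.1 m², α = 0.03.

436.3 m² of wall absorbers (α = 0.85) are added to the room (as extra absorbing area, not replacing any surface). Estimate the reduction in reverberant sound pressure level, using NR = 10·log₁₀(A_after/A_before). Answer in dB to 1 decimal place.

2.6 dB

Equivalent absorption area: A_before = 13.1·0.03 + 21·0.93 + 391·0.99 + 391·0.12 + 243.1·0.03 = 461.226 m².
Treatment contributes 436.3·0.85 = 370.855 sabins.
New total A_after = 832.081 sabins.
Reduction = 10 log₁₀(A_after/A_before) = 10 log₁₀(1.8041) = 2.6 dB.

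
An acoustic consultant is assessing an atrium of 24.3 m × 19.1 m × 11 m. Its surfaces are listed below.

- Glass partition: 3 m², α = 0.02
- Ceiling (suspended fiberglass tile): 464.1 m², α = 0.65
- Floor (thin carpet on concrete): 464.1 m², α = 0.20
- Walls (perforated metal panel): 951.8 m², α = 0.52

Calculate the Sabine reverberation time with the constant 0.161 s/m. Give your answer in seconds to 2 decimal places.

A = Σ Sᵢαᵢ = 3·0.02 + 464.1·0.65 + 464.1·0.20 + 951.8·0.52 = 889.481 sabins.
V = 24.3·19.1·11 = 5105.43 m³.
T = 0.161 V/A = 0.161·5105.43/889.481 = 0.92 s.

0.92 seconds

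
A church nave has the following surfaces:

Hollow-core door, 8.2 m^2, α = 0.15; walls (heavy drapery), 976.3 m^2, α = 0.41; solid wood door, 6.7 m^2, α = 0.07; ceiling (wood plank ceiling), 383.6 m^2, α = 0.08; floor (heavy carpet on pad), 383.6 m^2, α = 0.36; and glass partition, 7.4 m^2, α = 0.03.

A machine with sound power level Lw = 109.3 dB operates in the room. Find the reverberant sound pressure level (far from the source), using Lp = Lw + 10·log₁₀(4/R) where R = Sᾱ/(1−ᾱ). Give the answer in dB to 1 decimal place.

A = 570.988 sabins; S = 1765.8 m^2.
ᾱ = 0.3234, so room constant R = A/(1−ᾱ) = 843.908 m^2.
Lp = Lw + 10 log₁₀(4/R) = 109.3 -23.24 = 86.1 dB.

86.1 dB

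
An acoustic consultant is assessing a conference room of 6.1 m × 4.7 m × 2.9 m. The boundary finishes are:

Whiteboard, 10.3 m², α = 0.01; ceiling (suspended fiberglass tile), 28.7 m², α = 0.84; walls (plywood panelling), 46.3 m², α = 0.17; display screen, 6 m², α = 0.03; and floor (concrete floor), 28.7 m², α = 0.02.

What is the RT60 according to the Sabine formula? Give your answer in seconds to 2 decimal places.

0.41 seconds

Equivalent absorption area: A = 10.3×0.01 + 28.7×0.84 + 46.3×0.17 + 6×0.03 + 28.7×0.02 = 32.836 m².
V = 6.1·4.7·2.9 = 83.143 m³.
T = 0.161 V/A = 0.161·83.143/32.836 = 0.41 s.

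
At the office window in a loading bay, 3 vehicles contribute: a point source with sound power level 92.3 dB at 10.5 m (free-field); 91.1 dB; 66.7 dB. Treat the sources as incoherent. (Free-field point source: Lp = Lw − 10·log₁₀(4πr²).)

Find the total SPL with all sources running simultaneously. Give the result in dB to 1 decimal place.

91.1 dB

Source at 10.5 m: Lp = 92.3 − 10·log₁₀(4π·10.5²) = 92.3 − 10·log₁₀(1385.442) = 60.9 dB.
Converting to relative power and adding: 10^(60.9/10) + 10^(91.1/10) + 10^(66.7/10) = 1.294e+09.
L_total = 10·log₁₀(1.294e+09) = 91.1 dB.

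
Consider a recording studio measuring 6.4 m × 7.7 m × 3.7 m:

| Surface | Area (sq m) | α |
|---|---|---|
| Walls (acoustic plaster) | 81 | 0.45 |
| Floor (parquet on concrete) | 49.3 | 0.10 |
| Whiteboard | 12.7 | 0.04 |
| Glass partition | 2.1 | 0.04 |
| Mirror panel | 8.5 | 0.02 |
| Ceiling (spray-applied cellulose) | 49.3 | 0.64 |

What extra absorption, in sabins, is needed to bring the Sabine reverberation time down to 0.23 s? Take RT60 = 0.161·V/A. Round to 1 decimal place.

Summing Sᵢαᵢ: 36.450 + 4.930 + 0.508 + 0.084 + 0.170 + 31.552 → A₁ = 73.694 sabins.
For T = 0.23 s, need A₂ = 0.161·V/T = 0.161·182.336/0.23 = 127.635 sabins.
ΔA = A₂ − A₁ = 127.635 − 73.694 = 53.9 sabins.

53.9 sabins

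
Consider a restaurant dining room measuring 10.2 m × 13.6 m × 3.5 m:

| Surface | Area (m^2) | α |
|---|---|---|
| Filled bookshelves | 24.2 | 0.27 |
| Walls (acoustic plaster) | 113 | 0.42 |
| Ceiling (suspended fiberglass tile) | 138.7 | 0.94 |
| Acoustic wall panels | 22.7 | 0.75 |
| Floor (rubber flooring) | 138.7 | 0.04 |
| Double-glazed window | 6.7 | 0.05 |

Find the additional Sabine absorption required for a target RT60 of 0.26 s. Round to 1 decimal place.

A₁ = Σ Sᵢαᵢ = 24.2×0.27 + 113×0.42 + 138.7×0.94 + 22.7×0.75 + 138.7×0.04 + 6.7×0.05 = 207.280 sabins.
V = 485.52 m³. Required absorption A₂ = 0.161 × 485.52 / 0.26 = 300.649 sabins.
Additional absorption ΔA = 300.649 − 207.280 = 93.4 sabins.

93.4 sabins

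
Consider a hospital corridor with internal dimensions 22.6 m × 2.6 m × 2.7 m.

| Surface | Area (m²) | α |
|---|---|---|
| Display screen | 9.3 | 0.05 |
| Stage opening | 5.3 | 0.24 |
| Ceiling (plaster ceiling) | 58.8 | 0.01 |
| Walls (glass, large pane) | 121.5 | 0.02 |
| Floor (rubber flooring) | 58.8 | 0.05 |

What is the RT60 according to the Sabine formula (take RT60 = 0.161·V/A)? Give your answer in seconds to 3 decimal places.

Total absorption A = 9.3*0.05 + 5.3*0.24 + 58.8*0.01 + 121.5*0.02 + 58.8*0.05
  = 0.465 + 1.272 + 0.588 + 2.430 + 2.940 = 7.695 m² sabins.
Volume V = 22.6 × 2.6 × 2.7 = 158.652 m³.
RT60 = 0.161 · V / A = 0.161 × 158.652 / 7.695 = 3.319 s.

3.319 s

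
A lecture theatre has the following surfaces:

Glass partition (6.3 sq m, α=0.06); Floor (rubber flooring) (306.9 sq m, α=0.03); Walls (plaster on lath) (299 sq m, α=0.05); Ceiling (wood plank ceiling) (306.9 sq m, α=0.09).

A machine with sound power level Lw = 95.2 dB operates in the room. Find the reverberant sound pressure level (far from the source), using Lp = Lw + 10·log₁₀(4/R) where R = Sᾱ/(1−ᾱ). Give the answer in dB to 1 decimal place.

A = 52.156 sabins; S = 919.1 sq m.
ᾱ = 0.0567, so room constant R = A/(1−ᾱ) = 55.291 sq m.
Lp = Lw + 10 log₁₀(4/R) = 95.2 -11.41 = 83.8 dB.

83.8 dB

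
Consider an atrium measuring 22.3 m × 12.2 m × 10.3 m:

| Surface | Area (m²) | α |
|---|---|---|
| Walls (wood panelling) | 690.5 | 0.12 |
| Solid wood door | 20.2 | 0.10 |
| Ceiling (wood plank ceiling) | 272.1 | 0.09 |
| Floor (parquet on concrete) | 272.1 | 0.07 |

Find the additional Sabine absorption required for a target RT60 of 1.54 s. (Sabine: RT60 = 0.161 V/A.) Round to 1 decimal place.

164.5 sabins

Summing Sᵢαᵢ: 82.860 + 2.020 + 24.489 + 19.047 → A₁ = 128.416 sabins.
V = 2802.218 m³. Required absorption A₂ = 0.161 × 2802.218 / 1.54 = 292.959 sabins.
ΔA = A₂ − A₁ = 292.959 − 128.416 = 164.5 sabins.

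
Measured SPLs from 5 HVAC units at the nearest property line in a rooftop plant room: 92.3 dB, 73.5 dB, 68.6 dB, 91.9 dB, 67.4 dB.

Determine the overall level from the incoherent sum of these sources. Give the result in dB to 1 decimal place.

Converting to relative power and adding: 10^(92.3/10) + 10^(73.5/10) + 10^(68.6/10) + 10^(91.9/10) + 10^(67.4/10) = 3.282e+09.
Back to dB: 10·log₁₀ Σ = 95.2 dB.

95.2 dB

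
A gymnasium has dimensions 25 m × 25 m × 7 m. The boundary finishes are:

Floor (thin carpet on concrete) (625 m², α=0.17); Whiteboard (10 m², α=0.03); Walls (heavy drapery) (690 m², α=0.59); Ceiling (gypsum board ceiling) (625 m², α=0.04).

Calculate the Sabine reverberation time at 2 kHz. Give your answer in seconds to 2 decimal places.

1.31 seconds

Summing Sᵢαᵢ: 106.250 + 0.300 + 407.100 + 25.000 → A = 538.650 sabins.
V = 25·25·7 = 4375 m³.
RT60 = 0.161 · V / A = 0.161 × 4375 / 538.650 = 1.31 s.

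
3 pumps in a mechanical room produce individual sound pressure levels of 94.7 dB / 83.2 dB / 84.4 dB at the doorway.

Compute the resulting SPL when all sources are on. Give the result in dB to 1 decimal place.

95.4 dB

Sum in the linear (power) domain: Σ 10^(Lᵢ/10) = 10^(94.7/10) + 10^(83.2/10) + 10^(84.4/10) = 3.436e+09.
Combined level = 10 log₁₀(3.436e+09) = 95.4 dB.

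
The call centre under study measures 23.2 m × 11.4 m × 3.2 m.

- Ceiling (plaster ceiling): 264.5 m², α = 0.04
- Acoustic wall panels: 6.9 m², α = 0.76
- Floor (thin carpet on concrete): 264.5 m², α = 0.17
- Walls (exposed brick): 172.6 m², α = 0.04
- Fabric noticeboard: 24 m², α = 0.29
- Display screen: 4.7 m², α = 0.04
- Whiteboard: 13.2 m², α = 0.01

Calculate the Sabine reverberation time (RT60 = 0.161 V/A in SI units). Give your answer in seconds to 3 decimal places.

1.817 seconds

Total absorption A = 264.5·0.04 + 6.9·0.76 + 264.5·0.17 + 172.6·0.04 + 24·0.29 + 4.7·0.04 + 13.2·0.01
  = 10.580 + 5.244 + 44.965 + 6.904 + 6.960 + 0.188 + 0.132 = 74.973 m² sabins.
Room volume: 846.336 m³.
RT60 = 0.161 · V / A = 0.161 × 846.336 / 74.973 = 1.817 s.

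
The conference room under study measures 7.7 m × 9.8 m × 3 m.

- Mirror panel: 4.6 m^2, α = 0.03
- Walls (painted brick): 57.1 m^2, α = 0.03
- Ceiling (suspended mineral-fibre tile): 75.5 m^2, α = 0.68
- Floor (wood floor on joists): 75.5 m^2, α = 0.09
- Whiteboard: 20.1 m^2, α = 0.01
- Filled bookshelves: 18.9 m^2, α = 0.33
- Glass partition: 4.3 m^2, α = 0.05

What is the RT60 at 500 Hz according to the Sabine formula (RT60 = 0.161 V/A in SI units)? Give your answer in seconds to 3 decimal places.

0.547 seconds

Total absorption A = 4.6·0.03 + 57.1·0.03 + 75.5·0.68 + 75.5·0.09 + 20.1·0.01 + 18.9·0.33 + 4.3·0.05
  = 0.138 + 1.713 + 51.340 + 6.795 + 0.201 + 6.237 + 0.215 = 66.639 m^2 sabins.
Volume V = 7.7 × 9.8 × 3 = 226.38 m³.
Sabine: RT60 = 0.161 × 226.38 / 66.639 = 0.547 s.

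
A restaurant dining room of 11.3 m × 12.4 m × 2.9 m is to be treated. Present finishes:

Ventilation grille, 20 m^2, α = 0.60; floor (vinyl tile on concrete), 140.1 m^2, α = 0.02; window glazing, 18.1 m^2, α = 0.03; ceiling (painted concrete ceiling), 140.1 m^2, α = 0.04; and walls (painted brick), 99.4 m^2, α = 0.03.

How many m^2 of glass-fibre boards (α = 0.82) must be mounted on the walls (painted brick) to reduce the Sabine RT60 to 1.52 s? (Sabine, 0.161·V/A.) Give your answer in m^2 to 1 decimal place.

Total absorption A₁ = 20·0.60 + 140.1·0.02 + 18.1·0.03 + 140.1·0.04 + 99.4·0.03
  = 12.000 + 2.802 + 0.543 + 5.604 + 2.982 = 23.931 m^2 sabins.
V = 406.348 m³. Target absorption A₂ = 0.161 × 406.348 / 1.52 = 43.041 sabins.
Absorption to add: 43.041 − 23.931 = 19.110 sabins.
Each m^2 of panel replacing the walls (painted brick) adds (0.82 − 0.03) = 0.79 sabins.
Area = ΔA/Δα = 19.110/0.79 = 24.2 m^2.

24.2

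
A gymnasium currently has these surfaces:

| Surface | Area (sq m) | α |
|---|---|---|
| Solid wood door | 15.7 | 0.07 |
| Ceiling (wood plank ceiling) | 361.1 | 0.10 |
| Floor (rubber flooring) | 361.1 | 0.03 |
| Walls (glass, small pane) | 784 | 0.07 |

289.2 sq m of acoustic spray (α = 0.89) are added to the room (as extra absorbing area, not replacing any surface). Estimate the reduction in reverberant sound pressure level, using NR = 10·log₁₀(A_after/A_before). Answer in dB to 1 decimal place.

Summing Sᵢαᵢ: 1.099 + 36.110 + 10.833 + 54.880 → A_before = 102.922 sabins.
Treatment contributes 289.2·0.89 = 257.388 sabins.
New total A_after = 360.310 sabins.
Reduction = 10 log₁₀(A_after/A_before) = 10 log₁₀(3.5008) = 5.4 dB.

5.4 dB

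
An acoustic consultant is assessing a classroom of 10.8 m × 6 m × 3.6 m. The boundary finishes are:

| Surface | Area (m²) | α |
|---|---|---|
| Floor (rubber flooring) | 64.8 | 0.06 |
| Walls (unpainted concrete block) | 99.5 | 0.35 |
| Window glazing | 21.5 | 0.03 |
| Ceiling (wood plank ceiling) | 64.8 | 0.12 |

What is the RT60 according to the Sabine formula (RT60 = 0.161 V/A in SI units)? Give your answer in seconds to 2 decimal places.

Summing Sᵢαᵢ: 3.888 + 34.825 + 0.645 + 7.776 → A = 47.134 sabins.
Volume V = 10.8 × 6 × 3.6 = 233.28 m³.
RT60 = 0.161 · V / A = 0.161 × 233.28 / 47.134 = 0.80 s.

0.80 s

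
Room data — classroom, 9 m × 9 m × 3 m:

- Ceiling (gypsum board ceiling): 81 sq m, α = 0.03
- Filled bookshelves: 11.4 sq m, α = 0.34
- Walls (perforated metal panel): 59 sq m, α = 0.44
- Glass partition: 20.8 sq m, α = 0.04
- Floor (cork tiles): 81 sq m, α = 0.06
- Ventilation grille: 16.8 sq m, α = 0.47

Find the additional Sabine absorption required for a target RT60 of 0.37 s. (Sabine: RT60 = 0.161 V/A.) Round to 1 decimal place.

A₁ = Σ Sᵢαᵢ = 81×0.03 + 11.4×0.34 + 59×0.44 + 20.8×0.04 + 81×0.06 + 16.8×0.47 = 45.854 sabins.
For T = 0.37 s, need A₂ = 0.161·V/T = 0.161·243/0.37 = 105.738 sabins.
Shortfall: 105.738 − 45.854 = 59.9 sabins.

59.9 sabins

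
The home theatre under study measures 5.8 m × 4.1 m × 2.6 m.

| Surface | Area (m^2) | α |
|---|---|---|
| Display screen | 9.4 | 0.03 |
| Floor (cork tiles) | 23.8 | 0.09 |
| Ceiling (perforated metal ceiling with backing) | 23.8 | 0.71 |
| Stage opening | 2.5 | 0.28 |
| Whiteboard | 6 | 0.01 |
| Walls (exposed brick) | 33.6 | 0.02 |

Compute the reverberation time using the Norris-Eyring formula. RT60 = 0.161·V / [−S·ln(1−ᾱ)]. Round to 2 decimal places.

0.43 s

S = Σ Sᵢ = 99.1 m^2.
Absorption A = 9.4×0.03 + 23.8×0.09 + 23.8×0.71 + 2.5×0.28 + 6×0.01 + 33.6×0.02 = 20.754 sabins.
ᾱ = 20.754 / 99.1 = 0.2094.
−S·ln(1−ᾱ) = −99.1 × ln(1 − 0.2094) = 23.285.
V = 5.8 × 4.1 × 2.6 = 61.828 m³.
RT60 = 0.161 × 61.828 / 23.285 = 0.43 s.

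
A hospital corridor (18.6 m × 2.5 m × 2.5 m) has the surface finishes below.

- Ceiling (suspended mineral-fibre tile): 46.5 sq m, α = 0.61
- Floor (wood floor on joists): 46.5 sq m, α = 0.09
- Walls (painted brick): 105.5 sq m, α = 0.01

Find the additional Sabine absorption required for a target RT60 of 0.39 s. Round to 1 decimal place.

A₁ = Σ Sᵢαᵢ = 46.5*0.61 + 46.5*0.09 + 105.5*0.01 = 33.605 sabins.
Target A₂ = 0.161·116.25/0.39 = 47.990 sabins (V = 116.25 m³).
ΔA = A₂ − A₁ = 47.990 − 33.605 = 14.4 sabins.

14.4 sabins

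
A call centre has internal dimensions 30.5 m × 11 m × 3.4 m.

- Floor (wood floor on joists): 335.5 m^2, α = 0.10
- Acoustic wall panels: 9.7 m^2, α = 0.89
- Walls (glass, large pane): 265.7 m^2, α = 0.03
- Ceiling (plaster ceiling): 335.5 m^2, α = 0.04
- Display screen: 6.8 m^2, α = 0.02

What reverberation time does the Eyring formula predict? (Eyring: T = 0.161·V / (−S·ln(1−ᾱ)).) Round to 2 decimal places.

S = Σ Sᵢ = 953.2 m^2.
Σ(Sᵢαᵢ) = 335.5×0.10 + 9.7×0.89 + 265.7×0.03 + 335.5×0.04 + 6.8×0.02 = 63.710.
ᾱ = 63.710 / 953.2 = 0.0668.
Eyring denominator: −S ln(1−ᾱ) = 65.900.
V = 30.5 × 11 × 3.4 = 1140.7 m³.
T = 0.161·V/[−S·ln(1−ᾱ)] = 0.161·1140.7/65.900 = 2.79 s.

2.79 sec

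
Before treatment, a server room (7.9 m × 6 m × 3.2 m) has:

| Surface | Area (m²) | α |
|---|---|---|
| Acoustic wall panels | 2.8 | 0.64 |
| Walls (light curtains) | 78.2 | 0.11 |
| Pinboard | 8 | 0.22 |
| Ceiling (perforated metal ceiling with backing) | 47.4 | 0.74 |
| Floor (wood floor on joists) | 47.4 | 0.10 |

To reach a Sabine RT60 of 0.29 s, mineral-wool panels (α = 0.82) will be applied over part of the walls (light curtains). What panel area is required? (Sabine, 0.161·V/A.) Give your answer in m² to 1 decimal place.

Summing Sᵢαᵢ: 1.792 + 8.602 + 1.760 + 35.076 + 4.740 → A₁ = 51.970 sabins.
V = 151.68 m³. Target absorption A₂ = 0.161 × 151.68 / 0.29 = 84.209 sabins.
ΔA needed = 84.209 − 51.970 = 32.239 sabins.
Net gain per m²: Δα = 0.82 − 0.11 = 0.71.
Panel area = 32.239 / 0.71 = 45.4 m².

45.4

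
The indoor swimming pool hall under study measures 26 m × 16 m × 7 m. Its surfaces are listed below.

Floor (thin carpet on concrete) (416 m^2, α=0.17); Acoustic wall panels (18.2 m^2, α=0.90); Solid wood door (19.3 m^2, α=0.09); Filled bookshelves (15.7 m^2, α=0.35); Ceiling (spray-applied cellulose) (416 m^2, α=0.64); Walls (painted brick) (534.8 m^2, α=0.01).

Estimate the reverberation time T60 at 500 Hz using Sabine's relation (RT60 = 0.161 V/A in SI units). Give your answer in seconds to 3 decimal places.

1.281 s

Equivalent absorption area: A = 416·0.17 + 18.2·0.90 + 19.3·0.09 + 15.7·0.35 + 416·0.64 + 534.8·0.01 = 365.920 m^2.
Volume V = 26 × 16 × 7 = 2912 m³.
Sabine: RT60 = 0.161 × 2912 / 365.920 = 1.281 s.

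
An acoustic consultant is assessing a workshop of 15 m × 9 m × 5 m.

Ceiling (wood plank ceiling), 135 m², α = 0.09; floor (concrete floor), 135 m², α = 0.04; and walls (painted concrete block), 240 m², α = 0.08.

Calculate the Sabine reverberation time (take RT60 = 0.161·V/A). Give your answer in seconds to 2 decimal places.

2.96 s

Total absorption A = 135×0.09 + 135×0.04 + 240×0.08
  = 12.150 + 5.400 + 19.200 = 36.750 m² sabins.
Volume V = 15 × 9 × 5 = 675 m³.
T = 0.161 V/A = 0.161·675/36.750 = 2.96 s.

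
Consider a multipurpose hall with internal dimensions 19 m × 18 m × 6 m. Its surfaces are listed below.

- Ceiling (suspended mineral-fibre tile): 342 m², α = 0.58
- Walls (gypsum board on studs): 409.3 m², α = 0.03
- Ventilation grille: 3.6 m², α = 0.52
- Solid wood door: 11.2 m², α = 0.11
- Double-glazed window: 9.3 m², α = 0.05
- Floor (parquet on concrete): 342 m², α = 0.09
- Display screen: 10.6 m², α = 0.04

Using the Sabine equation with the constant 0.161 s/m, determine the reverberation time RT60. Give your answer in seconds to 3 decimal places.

1.346 sec

Equivalent absorption area: A = 342*0.58 + 409.3*0.03 + 3.6*0.52 + 11.2*0.11 + 9.3*0.05 + 342*0.09 + 10.6*0.04 = 245.412 m².
V = 19·18·6 = 2052 m³.
RT60 = 0.161 · V / A = 0.161 × 2052 / 245.412 = 1.346 s.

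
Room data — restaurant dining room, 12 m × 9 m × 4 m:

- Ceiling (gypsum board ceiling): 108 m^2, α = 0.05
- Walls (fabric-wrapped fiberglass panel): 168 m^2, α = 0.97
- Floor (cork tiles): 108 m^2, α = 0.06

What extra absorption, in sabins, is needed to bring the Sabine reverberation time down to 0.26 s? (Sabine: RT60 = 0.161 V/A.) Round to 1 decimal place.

Total absorption A₁ = 108·0.05 + 168·0.97 + 108·0.06
  = 5.400 + 162.960 + 6.480 = 174.840 m^2 sabins.
For T = 0.26 s, need A₂ = 0.161·V/T = 0.161·432/0.26 = 267.508 sabins.
Shortfall: 267.508 − 174.840 = 92.7 sabins.

92.7 sabins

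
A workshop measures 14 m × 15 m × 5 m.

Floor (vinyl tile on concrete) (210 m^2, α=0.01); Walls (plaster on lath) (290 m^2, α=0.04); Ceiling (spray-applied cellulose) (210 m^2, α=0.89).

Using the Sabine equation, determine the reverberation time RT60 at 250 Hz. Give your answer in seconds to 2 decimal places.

0.84 sec

Summing Sᵢαᵢ: 2.100 + 11.600 + 186.900 → A = 200.600 sabins.
Room volume: 1050 m³.
RT60 = 0.161 · V / A = 0.161 × 1050 / 200.600 = 0.84 s.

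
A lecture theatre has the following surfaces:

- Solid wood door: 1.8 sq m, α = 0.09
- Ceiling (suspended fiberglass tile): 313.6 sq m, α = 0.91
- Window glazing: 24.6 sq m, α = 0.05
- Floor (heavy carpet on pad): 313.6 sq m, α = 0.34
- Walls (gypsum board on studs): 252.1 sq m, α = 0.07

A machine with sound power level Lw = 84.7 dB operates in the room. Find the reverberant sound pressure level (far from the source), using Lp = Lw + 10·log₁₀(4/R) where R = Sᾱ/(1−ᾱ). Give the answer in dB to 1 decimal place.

A = 411.039 sabins; S = 905.7 sq m.
ᾱ = 0.4538, so room constant R = A/(1−ᾱ) = 752.543 sq m.
Lp = Lw + 10 log₁₀(4/R) = 84.7 -22.74 = 62.0 dB.

62.0 dB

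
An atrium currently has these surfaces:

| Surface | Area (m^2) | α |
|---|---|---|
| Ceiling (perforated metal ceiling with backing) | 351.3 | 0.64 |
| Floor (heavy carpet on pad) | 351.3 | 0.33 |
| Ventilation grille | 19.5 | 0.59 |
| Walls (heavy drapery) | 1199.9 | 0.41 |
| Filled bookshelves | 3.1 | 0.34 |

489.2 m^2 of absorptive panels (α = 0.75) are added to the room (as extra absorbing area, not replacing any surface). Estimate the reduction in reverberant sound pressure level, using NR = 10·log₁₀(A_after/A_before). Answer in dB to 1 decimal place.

Equivalent absorption area: A_before = 351.3·0.64 + 351.3·0.33 + 19.5·0.59 + 1199.9·0.41 + 3.1·0.34 = 845.279 m^2.
Treatment contributes 489.2·0.75 = 366.900 sabins.
New total A_after = 1212.179 sabins.
NR = 10·log₁₀(1212.179/845.279) = 1.6 dB.

1.6 dB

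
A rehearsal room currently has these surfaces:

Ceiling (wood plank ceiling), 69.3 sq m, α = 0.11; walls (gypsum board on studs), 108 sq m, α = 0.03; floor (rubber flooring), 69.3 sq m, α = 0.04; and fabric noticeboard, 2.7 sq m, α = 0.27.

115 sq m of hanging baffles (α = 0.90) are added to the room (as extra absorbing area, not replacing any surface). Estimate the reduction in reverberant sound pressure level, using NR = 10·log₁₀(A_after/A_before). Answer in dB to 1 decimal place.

A_before = Σ Sᵢαᵢ = 69.3*0.11 + 108*0.03 + 69.3*0.04 + 2.7*0.27 = 14.364 sabins.
Treatment contributes 115·0.90 = 103.500 sabins.
New total A_after = 117.864 sabins.
NR = 10·log₁₀(117.864/14.364) = 9.1 dB.

9.1 dB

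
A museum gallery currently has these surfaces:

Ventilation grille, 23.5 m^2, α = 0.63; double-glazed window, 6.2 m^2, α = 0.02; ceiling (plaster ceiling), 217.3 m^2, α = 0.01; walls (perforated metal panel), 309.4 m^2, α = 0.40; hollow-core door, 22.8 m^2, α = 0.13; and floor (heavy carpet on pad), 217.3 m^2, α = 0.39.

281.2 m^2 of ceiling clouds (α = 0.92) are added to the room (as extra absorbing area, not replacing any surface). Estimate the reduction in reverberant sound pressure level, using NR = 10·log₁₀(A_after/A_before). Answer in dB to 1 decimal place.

A_before = Σ Sᵢαᵢ = 23.5·0.63 + 6.2·0.02 + 217.3·0.01 + 309.4·0.40 + 22.8·0.13 + 217.3·0.39 = 228.573 sabins.
Added absorption = 281.2 × 0.92 = 258.704 sabins.
New total A_after = 487.277 sabins.
Reduction = 10 log₁₀(A_after/A_before) = 10 log₁₀(2.1318) = 3.3 dB.

3.3 dB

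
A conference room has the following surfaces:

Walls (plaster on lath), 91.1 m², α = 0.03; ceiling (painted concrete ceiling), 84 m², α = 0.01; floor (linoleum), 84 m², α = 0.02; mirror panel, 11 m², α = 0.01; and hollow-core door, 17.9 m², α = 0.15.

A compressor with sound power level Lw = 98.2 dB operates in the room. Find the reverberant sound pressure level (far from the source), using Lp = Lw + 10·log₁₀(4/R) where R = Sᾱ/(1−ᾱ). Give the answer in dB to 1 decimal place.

A = 8.048 sabins; S = 288.0 m².
ᾱ = 0.0279, so room constant R = A/(1−ᾱ) = 8.279 m².
Lp = 98.2 + 10·log₁₀(4/8.279) = 98.2 + (-3.16) = 95.0 dB.

95.0 dB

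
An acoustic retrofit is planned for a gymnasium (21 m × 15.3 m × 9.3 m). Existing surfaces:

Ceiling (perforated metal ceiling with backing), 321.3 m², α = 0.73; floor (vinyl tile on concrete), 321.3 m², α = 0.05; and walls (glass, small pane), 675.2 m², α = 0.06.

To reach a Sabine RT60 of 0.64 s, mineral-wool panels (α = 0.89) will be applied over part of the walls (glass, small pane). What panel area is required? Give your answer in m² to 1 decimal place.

554.9

Equivalent absorption area: A₁ = 321.3·0.73 + 321.3·0.05 + 675.2·0.06 = 291.126 m².
Required A₂ = 0.161·2988.09/0.64 = 751.691 sabins.
ΔA needed = 751.691 − 291.126 = 460.565 sabins.
Each m² of panel replacing the walls (glass, small pane) adds (0.89 − 0.06) = 0.83 sabins.
Panel area = 460.565 / 0.83 = 554.9 m².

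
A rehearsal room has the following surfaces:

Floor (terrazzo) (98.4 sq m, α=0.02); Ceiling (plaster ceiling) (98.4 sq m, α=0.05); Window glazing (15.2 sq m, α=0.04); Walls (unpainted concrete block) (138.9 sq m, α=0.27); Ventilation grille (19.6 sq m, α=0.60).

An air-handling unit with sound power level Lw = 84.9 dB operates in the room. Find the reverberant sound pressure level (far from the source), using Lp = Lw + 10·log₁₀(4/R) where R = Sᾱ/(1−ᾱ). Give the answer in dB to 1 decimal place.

72.7 dB

A = 56.759 sabins; S = 370.5 sq m.
ᾱ = 56.759/370.5 = 0.1532; R = Sᾱ/(1−ᾱ) = 56.759/(1−0.1532) = 67.028 sq m.
Lp = 84.9 + 10·log₁₀(4/67.028) = 84.9 + (-12.24) = 72.7 dB.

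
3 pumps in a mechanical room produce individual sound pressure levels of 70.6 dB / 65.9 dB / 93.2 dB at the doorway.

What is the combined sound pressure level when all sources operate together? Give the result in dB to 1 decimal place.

Converting to relative power and adding: 10^(70.6/10) + 10^(65.9/10) + 10^(93.2/10) = 2.105e+09.
L_total = 10·log₁₀(2.105e+09) = 93.2 dB.

93.2 dB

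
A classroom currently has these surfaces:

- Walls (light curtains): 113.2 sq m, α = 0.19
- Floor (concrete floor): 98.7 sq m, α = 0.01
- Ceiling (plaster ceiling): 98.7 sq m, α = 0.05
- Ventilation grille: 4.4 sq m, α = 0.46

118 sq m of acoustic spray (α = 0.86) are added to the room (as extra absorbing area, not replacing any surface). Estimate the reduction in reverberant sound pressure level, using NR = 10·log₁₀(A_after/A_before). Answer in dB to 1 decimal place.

A_before = Σ Sᵢαᵢ = 113.2*0.19 + 98.7*0.01 + 98.7*0.05 + 4.4*0.46 = 29.454 sabins.
Treatment contributes 118·0.86 = 101.480 sabins.
New total A_after = 130.934 sabins.
NR = 10·log₁₀(130.934/29.454) = 6.5 dB.

6.5 dB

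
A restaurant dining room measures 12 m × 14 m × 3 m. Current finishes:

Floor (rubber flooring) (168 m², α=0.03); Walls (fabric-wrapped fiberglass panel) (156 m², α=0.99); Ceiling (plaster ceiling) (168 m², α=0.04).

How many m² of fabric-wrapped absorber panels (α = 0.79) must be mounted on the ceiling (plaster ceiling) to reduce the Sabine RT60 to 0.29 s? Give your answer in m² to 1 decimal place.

151.5

Summing Sᵢαᵢ: 5.040 + 154.440 + 6.720 → A₁ = 166.200 sabins.
Required A₂ = 0.161·504/0.29 = 279.807 sabins.
ΔA needed = 279.807 − 166.200 = 113.607 sabins.
Net gain per m²: Δα = 0.79 − 0.04 = 0.75.
Panel area = 113.607 / 0.75 = 151.5 m².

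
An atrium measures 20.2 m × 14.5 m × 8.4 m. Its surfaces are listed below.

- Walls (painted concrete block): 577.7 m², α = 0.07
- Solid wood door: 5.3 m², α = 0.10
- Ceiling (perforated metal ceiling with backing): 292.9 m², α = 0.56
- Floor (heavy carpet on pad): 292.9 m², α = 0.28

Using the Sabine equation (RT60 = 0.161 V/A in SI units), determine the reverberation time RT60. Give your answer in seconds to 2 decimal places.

1.38 seconds

Total absorption A = 577.7*0.07 + 5.3*0.10 + 292.9*0.56 + 292.9*0.28
  = 40.439 + 0.530 + 164.024 + 82.012 = 287.005 m² sabins.
Room volume: 2460.36 m³.
RT60 = 0.161 · V / A = 0.161 × 2460.36 / 287.005 = 1.38 s.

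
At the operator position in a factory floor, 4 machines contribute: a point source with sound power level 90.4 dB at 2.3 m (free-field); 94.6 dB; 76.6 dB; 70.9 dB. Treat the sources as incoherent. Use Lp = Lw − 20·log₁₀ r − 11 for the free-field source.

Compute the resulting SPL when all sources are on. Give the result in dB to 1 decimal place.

Source at 2.3 m: Lp = 90.4 − 20·log₁₀(2.3) − 11 = 72.2 dB.
Converting to relative power and adding: 10^(72.2/10) + 10^(94.6/10) + 10^(76.6/10) + 10^(70.9/10) = 2.959e+09.
L_total = 10·log₁₀(2.959e+09) = 94.7 dB.

94.7 dB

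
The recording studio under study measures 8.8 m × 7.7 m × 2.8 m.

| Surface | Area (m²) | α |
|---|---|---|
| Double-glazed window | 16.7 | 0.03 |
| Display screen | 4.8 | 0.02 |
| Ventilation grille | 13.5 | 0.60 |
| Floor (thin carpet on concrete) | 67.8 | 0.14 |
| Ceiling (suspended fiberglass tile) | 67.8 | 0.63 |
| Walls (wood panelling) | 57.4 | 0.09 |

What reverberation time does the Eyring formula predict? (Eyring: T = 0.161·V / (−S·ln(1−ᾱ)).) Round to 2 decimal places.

S = Σ Sᵢ = 228.0 m².
Absorption A = 16.7·0.03 + 4.8·0.02 + 13.5·0.60 + 67.8·0.14 + 67.8·0.63 + 57.4·0.09 = 66.069 sabins.
ᾱ = 66.069 / 228.0 = 0.2898.
Eyring denominator: −S ln(1−ᾱ) = 78.024.
V = 8.8 × 7.7 × 2.8 = 189.728 m³.
T = 0.161·V/[−S·ln(1−ᾱ)] = 0.161·189.728/78.024 = 0.39 s.

0.39 sec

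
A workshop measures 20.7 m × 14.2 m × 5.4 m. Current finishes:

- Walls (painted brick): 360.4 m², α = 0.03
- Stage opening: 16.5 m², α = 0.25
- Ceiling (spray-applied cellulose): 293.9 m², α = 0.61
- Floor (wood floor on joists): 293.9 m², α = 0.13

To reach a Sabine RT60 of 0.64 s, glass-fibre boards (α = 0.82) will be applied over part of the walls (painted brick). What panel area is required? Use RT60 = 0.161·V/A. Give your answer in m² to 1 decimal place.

Equivalent absorption area: A₁ = 360.4×0.03 + 16.5×0.25 + 293.9×0.61 + 293.9×0.13 = 232.423 m².
Required A₂ = 0.161·1587.276/0.64 = 399.299 sabins.
Absorption to add: 399.299 − 232.423 = 166.876 sabins.
Net gain per m²: Δα = 0.82 − 0.03 = 0.79.
Area = ΔA/Δα = 166.876/0.79 = 211.2 m².

211.2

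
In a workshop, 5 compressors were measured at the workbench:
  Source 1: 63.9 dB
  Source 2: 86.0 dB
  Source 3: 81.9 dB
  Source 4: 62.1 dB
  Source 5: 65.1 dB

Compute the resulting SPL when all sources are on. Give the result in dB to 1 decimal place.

Σ 10^(Lᵢ/10) = 5.603e+08.
Combined level = 10 log₁₀(5.603e+08) = 87.5 dB.

87.5 dB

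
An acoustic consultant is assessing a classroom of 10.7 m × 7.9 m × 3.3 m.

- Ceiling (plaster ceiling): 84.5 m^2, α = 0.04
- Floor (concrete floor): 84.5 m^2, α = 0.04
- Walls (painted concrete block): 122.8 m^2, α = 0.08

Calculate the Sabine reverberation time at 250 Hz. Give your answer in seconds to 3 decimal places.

2.708 s

Equivalent absorption area: A = 84.5·0.04 + 84.5·0.04 + 122.8·0.08 = 16.584 m^2.
V = 10.7·7.9·3.3 = 278.949 m³.
Sabine: RT60 = 0.161 × 278.949 / 16.584 = 2.708 s.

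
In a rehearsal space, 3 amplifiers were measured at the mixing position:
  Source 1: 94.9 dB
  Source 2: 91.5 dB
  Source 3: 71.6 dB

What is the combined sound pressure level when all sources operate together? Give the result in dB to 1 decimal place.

Σ 10^(Lᵢ/10) = 4.517e+09.
L_total = 10·log₁₀(4.517e+09) = 96.5 dB.

96.5 dB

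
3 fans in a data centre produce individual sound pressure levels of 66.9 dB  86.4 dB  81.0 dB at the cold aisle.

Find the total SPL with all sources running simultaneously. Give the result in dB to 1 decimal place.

87.5 dB

Converting to relative power and adding: 10^(66.9/10) + 10^(86.4/10) + 10^(81.0/10) = 5.673e+08.
Combined level = 10 log₁₀(5.673e+08) = 87.5 dB.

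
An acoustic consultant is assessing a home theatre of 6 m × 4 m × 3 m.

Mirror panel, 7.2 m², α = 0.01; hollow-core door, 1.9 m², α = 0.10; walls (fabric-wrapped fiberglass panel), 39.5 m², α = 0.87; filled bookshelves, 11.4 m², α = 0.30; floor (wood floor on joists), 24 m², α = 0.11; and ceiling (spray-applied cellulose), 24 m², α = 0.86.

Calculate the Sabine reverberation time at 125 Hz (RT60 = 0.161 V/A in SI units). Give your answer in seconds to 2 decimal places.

Summing Sᵢαᵢ: 0.072 + 0.190 + 34.365 + 3.420 + 2.640 + 20.640 → A = 61.327 sabins.
V = 6·4·3 = 72 m³.
RT60 = 0.161 · V / A = 0.161 × 72 / 61.327 = 0.19 s.

0.19 seconds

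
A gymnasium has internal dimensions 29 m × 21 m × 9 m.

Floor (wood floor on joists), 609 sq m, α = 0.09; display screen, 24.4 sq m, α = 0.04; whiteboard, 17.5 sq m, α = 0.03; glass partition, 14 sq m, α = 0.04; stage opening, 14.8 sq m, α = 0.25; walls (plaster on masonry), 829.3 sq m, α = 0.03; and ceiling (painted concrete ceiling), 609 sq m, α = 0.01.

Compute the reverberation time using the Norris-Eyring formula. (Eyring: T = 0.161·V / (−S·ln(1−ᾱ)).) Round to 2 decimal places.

9.43 s

Total surface area S = 609 + 24.4 + 17.5 + 14 + 14.8 + 829.3 + 609 = 2118.0 sq m.
Σ(Sᵢαᵢ) = 609·0.09 + 24.4·0.04 + 17.5·0.03 + 14·0.04 + 14.8·0.25 + 829.3·0.03 + 609·0.01 = 91.540.
Mean coefficient ᾱ = A/S = 0.0432.
Eyring denominator: −S ln(1−ᾱ) = 93.533.
V = 29 × 21 × 9 = 5481 m³.
T = 0.161·V/[−S·ln(1−ᾱ)] = 0.161·5481/93.533 = 9.43 s.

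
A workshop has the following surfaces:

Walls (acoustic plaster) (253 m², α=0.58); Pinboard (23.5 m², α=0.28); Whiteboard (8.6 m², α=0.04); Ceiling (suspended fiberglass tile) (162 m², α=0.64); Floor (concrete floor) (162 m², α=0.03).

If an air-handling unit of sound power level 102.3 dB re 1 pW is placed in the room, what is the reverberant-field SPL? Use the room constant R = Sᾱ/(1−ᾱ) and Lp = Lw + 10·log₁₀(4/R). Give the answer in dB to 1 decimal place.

81.7 dB

Σ(Sᵢαᵢ) = 253·0.58 + 23.5·0.28 + 8.6·0.04 + 162·0.64 + 162·0.03 = 262.204; total area S = 609.1 m².
ᾱ = 262.204/609.1 = 0.4305; R = Sᾱ/(1−ᾱ) = 262.204/(1−0.4305) = 460.411 m².
Lp = 102.3 + 10·log₁₀(4/460.411) = 102.3 + (-20.61) = 81.7 dB.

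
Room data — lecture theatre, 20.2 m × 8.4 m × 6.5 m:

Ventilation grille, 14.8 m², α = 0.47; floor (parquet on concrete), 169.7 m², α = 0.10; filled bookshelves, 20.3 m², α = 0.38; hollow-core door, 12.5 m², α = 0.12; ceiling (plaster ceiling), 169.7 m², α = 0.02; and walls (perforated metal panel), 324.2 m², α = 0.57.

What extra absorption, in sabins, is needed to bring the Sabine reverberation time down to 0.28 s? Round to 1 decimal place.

Equivalent absorption area: A₁ = 14.8*0.47 + 169.7*0.10 + 20.3*0.38 + 12.5*0.12 + 169.7*0.02 + 324.2*0.57 = 221.328 m².
For T = 0.28 s, need A₂ = 0.161·V/T = 0.161·1102.92/0.28 = 634.179 sabins.
ΔA = A₂ − A₁ = 634.179 − 221.328 = 412.9 sabins.

412.9 sabins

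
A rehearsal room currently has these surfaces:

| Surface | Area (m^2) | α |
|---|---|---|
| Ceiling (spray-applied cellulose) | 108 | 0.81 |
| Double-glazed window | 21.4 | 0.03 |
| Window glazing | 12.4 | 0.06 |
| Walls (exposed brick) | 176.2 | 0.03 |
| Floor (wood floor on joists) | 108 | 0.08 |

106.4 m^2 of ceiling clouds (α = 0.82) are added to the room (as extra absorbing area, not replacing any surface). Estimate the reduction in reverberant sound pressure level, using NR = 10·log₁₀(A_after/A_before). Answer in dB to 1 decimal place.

2.7 dB

A_before = Σ Sᵢαᵢ = 108×0.81 + 21.4×0.03 + 12.4×0.06 + 176.2×0.03 + 108×0.08 = 102.792 sabins.
Treatment contributes 106.4·0.82 = 87.248 sabins.
A_after = 102.792 + 87.248 = 190.040 sabins.
Reduction = 10 log₁₀(A_after/A_before) = 10 log₁₀(1.8488) = 2.7 dB.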